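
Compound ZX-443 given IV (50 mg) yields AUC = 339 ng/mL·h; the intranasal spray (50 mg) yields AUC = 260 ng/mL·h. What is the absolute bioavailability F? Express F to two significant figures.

F = 0.77

F = (AUC_ev / D_ev) / (AUC_iv / D_iv)
  = (260/50) / (339/50)
  = 5.2 / 6.78 = 0.7670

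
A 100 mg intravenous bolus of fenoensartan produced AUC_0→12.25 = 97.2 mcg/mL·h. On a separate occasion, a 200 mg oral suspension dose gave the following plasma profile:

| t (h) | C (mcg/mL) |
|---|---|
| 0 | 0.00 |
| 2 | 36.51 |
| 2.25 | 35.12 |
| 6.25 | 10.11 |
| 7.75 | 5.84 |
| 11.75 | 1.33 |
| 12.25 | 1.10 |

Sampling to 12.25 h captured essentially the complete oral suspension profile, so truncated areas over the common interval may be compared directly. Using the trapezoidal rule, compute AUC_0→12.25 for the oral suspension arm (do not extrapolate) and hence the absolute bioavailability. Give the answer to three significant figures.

F = 0.838

Trapezoidal AUC_0→12.25 (oral suspension):
  [0→2]: (0.00+36.51)/2 × 2 = 36.51
  [2→2.25]: (36.51+35.12)/2 × 0.25 = 8.95375
  [2.25→6.25]: (35.12+10.11)/2 × 4 = 90.46
  [6.25→7.75]: (10.11+5.84)/2 × 1.5 = 11.9625
  [7.75→11.75]: (5.84+1.33)/2 × 4 = 14.34
  [11.75→12.25]: (1.33+1.10)/2 × 0.5 = 0.6075
  Sum = 162.83375 mcg/mL·h
F = (AUC_ev/D_ev)/(AUC_iv/D_iv) = (162.83375/200)/(97.2/100) = 0.81416875/0.972 = 0.8376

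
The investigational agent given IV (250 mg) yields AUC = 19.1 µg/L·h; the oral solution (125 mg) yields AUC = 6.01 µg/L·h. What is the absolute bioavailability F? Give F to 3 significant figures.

F = (AUC_ev / D_ev) / (AUC_iv / D_iv)
  = (6.01/125) / (19.1/250)
  = 0.04808 / 0.0764 = 0.6293

F = 0.629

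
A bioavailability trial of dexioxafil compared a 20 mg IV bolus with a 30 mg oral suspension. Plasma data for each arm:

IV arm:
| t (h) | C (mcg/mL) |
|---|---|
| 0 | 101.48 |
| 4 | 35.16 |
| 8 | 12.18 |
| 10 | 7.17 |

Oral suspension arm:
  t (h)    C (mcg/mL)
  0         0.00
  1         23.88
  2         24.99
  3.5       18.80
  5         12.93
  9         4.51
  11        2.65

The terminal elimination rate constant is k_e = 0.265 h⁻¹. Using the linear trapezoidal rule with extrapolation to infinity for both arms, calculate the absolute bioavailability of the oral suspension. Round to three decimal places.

F = 0.233

Trapezoidal AUC_0→10 (IV):
  [0→4]: (101.48+35.16)/2 × 4 = 273.28
  [4→8]: (35.16+12.18)/2 × 4 = 94.68
  [8→10]: (12.18+7.17)/2 × 2 = 19.35
  Sum = 387.31 mcg/mL·h
IV tail: 7.17/0.265 = 27.057; AUC_iv,0→∞ = 387.31 + 27.057 = 414.367 mcg/mL·h
Trapezoidal AUC_0→11 (oral suspension):
  [0→1]: (0.00+23.88)/2 × 1 = 11.94
  [1→2]: (23.88+24.99)/2 × 1 = 24.435
  [2→3.5]: (24.99+18.80)/2 × 1.5 = 32.8425
  [3.5→5]: (18.80+12.93)/2 × 1.5 = 23.7975
  [5→9]: (12.93+4.51)/2 × 4 = 34.88
  [9→11]: (4.51+2.65)/2 × 2 = 7.16
  Sum = 135.055 mcg/mL·h
oral suspension tail: 2.65/0.265 = 10.000; AUC_ev,0→∞ = 135.055 + 10.000 = 145.055 mcg/mL·h
F = (AUC_ev/D_ev)/(AUC_iv/D_iv) = (145.055/30)/(414.367/20) = 4.83517/20.71835 = 0.2334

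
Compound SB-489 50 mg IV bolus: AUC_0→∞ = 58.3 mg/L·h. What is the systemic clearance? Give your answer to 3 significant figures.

CL = Dose_iv / AUC_0→∞
   = 50 / 58.3 = 0.857633 L/h

CL = 0.858 L/h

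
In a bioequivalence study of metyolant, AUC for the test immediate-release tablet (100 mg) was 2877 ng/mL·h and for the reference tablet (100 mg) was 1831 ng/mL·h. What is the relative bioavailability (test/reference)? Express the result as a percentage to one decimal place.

F_rel = (AUC_test/D_test) / (AUC_ref/D_ref)
      = (2877/100) / (1831/100)
      = 28.77 / 18.31 = 1.5713 = 157.13%

F_rel = 157.1%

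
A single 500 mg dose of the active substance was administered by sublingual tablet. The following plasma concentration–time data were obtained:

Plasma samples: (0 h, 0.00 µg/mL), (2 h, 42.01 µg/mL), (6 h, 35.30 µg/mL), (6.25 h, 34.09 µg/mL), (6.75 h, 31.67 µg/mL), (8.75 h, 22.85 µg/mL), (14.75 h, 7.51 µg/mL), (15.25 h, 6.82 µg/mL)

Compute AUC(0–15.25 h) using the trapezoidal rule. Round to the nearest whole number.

AUC = 371 µg/mL·h

Trapezoidal AUC_0→15.25:
  [0→2]: (0.00+42.01)/2 × 2 = 42.01
  [2→6]: (42.01+35.30)/2 × 4 = 154.62
  [6→6.25]: (35.30+34.09)/2 × 0.25 = 8.67375
  [6.25→6.75]: (34.09+31.67)/2 × 0.5 = 16.44
  [6.75→8.75]: (31.67+22.85)/2 × 2 = 54.52
  [8.75→14.75]: (22.85+7.51)/2 × 6 = 91.08
  [14.75→15.25]: (7.51+6.82)/2 × 0.5 = 3.5825
  Sum = 370.92625 µg/mL·h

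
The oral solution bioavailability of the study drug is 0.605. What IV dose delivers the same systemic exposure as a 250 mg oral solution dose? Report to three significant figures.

Systemic exposure from an extravascular dose = F × D_ev, so the equivalent IV dose is F × D_ev.
D_iv = F × D_ev = 0.605 × 250 = 151.25 mg

D_iv = 151 mg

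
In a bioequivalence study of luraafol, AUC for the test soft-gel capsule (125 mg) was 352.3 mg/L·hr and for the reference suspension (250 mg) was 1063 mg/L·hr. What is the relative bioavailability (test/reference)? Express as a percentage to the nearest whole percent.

F_rel = 66%

F_rel = (AUC_test/D_test) / (AUC_ref/D_ref)
      = (352.3/125) / (1063/250)
      = 2.8184 / 4.252 = 0.6628 = 66.28%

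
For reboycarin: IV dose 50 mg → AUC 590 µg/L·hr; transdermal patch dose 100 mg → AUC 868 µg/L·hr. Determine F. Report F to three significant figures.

F = 0.736

F = (AUC_ev / D_ev) / (AUC_iv / D_iv)
  = (868/100) / (590/50)
  = 8.68 / 11.8 = 0.7356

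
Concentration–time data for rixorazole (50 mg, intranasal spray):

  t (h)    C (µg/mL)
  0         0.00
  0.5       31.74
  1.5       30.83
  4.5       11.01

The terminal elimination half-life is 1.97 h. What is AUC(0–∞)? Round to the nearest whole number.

AUC = 133 µg/mL·h

Trapezoidal AUC_0→4.5:
  [0→0.5]: (0.00+31.74)/2 × 0.5 = 7.935
  [0.5→1.5]: (31.74+30.83)/2 × 1 = 31.285
  [1.5→4.5]: (30.83+11.01)/2 × 3 = 62.76
  Sum = 101.98 µg/mL·h
k_e = ln2 / t½ = 0.693147 / 1.97 = 0.3519 h^-1
Extrapolated tail: C_last / k_e = 11.01 / 0.3519 = 31.287
AUC_0→∞ = 101.98 + 31.287 = 133.267 µg/mL·h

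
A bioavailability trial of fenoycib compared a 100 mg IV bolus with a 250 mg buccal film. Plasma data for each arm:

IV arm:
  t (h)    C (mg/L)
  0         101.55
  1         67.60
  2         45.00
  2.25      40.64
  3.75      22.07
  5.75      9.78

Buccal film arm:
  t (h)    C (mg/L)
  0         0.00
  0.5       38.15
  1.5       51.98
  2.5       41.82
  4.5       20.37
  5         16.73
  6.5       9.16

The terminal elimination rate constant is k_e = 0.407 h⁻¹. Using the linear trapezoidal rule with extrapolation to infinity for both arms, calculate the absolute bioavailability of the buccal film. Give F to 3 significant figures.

Trapezoidal AUC_0→5.75 (IV):
  [0→1]: (101.55+67.60)/2 × 1 = 84.575
  [1→2]: (67.60+45.00)/2 × 1 = 56.3
  [2→2.25]: (45.00+40.64)/2 × 0.25 = 10.705
  [2.25→3.75]: (40.64+22.07)/2 × 1.5 = 47.0325
  [3.75→5.75]: (22.07+9.78)/2 × 2 = 31.85
  Sum = 230.4625 mg/L·h
IV tail: 9.78/0.407 = 24.029; AUC_iv,0→∞ = 230.4625 + 24.029 = 254.4915 mg/L·h
Trapezoidal AUC_0→6.5 (buccal film):
  [0→0.5]: (0.00+38.15)/2 × 0.5 = 9.5375
  [0.5→1.5]: (38.15+51.98)/2 × 1 = 45.065
  [1.5→2.5]: (51.98+41.82)/2 × 1 = 46.9
  [2.5→4.5]: (41.82+20.37)/2 × 2 = 62.19
  [4.5→5]: (20.37+16.73)/2 × 0.5 = 9.275
  [5→6.5]: (16.73+9.16)/2 × 1.5 = 19.4175
  Sum = 192.385 mg/L·h
buccal film tail: 9.16/0.407 = 22.506; AUC_ev,0→∞ = 192.385 + 22.506 = 214.891 mg/L·h
F = (AUC_ev/D_ev)/(AUC_iv/D_iv) = (214.891/250)/(254.4915/100) = 0.859564/2.544915 = 0.3378

F = 0.338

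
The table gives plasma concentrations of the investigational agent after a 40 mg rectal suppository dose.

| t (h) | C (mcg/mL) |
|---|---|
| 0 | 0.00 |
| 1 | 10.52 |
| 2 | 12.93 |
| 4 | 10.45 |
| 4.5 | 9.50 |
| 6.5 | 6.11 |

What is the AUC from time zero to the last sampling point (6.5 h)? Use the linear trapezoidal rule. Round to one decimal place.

Trapezoidal AUC_0→6.5:
  [0→1]: (0.00+10.52)/2 × 1 = 5.26
  [1→2]: (10.52+12.93)/2 × 1 = 11.725
  [2→4]: (12.93+10.45)/2 × 2 = 23.38
  [4→4.5]: (10.45+9.50)/2 × 0.5 = 4.9875
  [4.5→6.5]: (9.50+6.11)/2 × 2 = 15.61
  Sum = 60.9625 mcg/mL·h

AUC = 61.0 mcg/mL·h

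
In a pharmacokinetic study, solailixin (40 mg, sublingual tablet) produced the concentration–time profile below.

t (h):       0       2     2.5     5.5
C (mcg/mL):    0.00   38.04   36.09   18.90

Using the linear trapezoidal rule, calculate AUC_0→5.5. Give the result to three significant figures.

Trapezoidal AUC_0→5.5:
  [0→2]: (0.00+38.04)/2 × 2 = 38.04
  [2→2.5]: (38.04+36.09)/2 × 0.5 = 18.5325
  [2.5→5.5]: (36.09+18.90)/2 × 3 = 82.485
  Sum = 139.0575 mcg/mL·h

AUC = 139 mcg/mL·h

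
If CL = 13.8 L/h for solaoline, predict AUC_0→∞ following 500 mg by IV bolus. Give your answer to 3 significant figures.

AUC_0→∞ = Dose_iv / CL
        = 500 / 13.8 = 36.2319 mg/L·h

AUC = 36.2 mg/L·h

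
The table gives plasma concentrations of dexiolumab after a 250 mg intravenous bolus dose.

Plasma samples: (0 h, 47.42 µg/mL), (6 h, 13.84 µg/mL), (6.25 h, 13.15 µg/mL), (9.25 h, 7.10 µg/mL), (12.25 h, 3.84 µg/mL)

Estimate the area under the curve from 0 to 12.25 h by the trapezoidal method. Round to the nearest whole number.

AUC = 234 µg/mL·h

Trapezoidal AUC_0→12.25:
  [0→6]: (47.42+13.84)/2 × 6 = 183.78
  [6→6.25]: (13.84+13.15)/2 × 0.25 = 3.37375
  [6.25→9.25]: (13.15+7.10)/2 × 3 = 30.375
  [9.25→12.25]: (7.10+3.84)/2 × 3 = 16.41
  Sum = 233.93875 µg/mL·h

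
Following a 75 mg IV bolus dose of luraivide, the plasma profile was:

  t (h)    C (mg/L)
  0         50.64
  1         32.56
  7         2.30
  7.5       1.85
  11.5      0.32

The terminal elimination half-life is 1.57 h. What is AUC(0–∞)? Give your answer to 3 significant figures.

AUC = 152 mg/L·h

Trapezoidal AUC_0→11.5:
  [0→1]: (50.64+32.56)/2 × 1 = 41.6
  [1→7]: (32.56+2.30)/2 × 6 = 104.58
  [7→7.5]: (2.30+1.85)/2 × 0.5 = 1.0375
  [7.5→11.5]: (1.85+0.32)/2 × 4 = 4.34
  Sum = 151.5575 mg/L·h
k_e = ln2 / t½ = 0.693147 / 1.57 = 0.4415 h^-1
Extrapolated tail: C_last / k_e = 0.32 / 0.4415 = 0.725
AUC_0→∞ = 151.5575 + 0.725 = 152.2825 mg/L·h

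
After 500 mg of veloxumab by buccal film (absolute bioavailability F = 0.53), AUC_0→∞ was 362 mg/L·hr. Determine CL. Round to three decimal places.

CL = 0.732 L/hr

CL = F × Dose / AUC_0→∞
   = 0.53 × 500 / 362 = 0.732044 L/hr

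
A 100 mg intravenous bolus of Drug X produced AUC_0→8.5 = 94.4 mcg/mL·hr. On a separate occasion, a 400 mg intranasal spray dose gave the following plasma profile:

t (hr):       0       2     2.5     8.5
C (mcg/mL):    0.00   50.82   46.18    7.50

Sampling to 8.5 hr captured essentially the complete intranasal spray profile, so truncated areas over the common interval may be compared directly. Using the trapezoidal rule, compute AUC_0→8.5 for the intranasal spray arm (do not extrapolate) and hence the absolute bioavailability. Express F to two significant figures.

F = 0.63

Trapezoidal AUC_0→8.5 (intranasal spray):
  [0→2]: (0.00+50.82)/2 × 2 = 50.82
  [2→2.5]: (50.82+46.18)/2 × 0.5 = 24.25
  [2.5→8.5]: (46.18+7.50)/2 × 6 = 161.04
  Sum = 236.11 mcg/mL·hr
F = (AUC_ev/D_ev)/(AUC_iv/D_iv) = (236.11/400)/(94.4/100) = 0.590275/0.944 = 0.6253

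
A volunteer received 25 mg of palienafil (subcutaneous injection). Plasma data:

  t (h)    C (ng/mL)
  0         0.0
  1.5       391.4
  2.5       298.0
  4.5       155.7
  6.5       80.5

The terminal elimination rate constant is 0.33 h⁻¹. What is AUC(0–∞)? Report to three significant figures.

Trapezoidal AUC_0→6.5:
  [0→1.5]: (0.0+391.4)/2 × 1.5 = 293.55
  [1.5→2.5]: (391.4+298.0)/2 × 1 = 344.7
  [2.5→4.5]: (298.0+155.7)/2 × 2 = 453.7
  [4.5→6.5]: (155.7+80.5)/2 × 2 = 236.2
  Sum = 1328.15 ng/mL·h
Extrapolated tail: C_last / k_e = 80.5 / 0.33 = 243.939
AUC_0→∞ = 1328.15 + 243.939 = 1572.089 ng/mL·h

AUC = 1570 ng/mL·h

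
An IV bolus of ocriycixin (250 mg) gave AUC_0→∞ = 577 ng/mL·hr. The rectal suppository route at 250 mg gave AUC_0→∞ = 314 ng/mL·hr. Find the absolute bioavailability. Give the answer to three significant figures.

F = 0.544

F = (AUC_ev / D_ev) / (AUC_iv / D_iv)
  = (314/250) / (577/250)
  = 1.256 / 2.308 = 0.5442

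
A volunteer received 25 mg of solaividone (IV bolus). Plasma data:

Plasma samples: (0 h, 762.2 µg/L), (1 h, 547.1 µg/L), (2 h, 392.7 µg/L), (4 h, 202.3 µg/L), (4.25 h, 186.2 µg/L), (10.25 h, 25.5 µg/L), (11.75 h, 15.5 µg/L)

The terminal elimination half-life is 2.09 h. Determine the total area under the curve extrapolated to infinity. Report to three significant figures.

AUC = 2480 µg/L·h

Trapezoidal AUC_0→11.75:
  [0→1]: (762.2+547.1)/2 × 1 = 654.65
  [1→2]: (547.1+392.7)/2 × 1 = 469.9
  [2→4]: (392.7+202.3)/2 × 2 = 595.0
  [4→4.25]: (202.3+186.2)/2 × 0.25 = 48.5625
  [4.25→10.25]: (186.2+25.5)/2 × 6 = 635.1
  [10.25→11.75]: (25.5+15.5)/2 × 1.5 = 30.75
  Sum = 2433.9625 µg/L·h
k_e = ln2 / t½ = 0.693147 / 2.09 = 0.3316 h^-1
Extrapolated tail: C_last / k_e = 15.5 / 0.3316 = 46.743
AUC_0→∞ = 2433.9625 + 46.743 = 2480.7055 µg/L·h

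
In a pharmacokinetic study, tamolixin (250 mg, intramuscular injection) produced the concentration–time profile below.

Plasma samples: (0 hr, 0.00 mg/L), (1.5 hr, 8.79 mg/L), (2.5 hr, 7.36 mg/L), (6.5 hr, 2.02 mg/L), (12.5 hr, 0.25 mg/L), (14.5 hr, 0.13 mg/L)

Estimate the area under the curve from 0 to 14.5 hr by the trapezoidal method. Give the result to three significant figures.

Trapezoidal AUC_0→14.5:
  [0→1.5]: (0.00+8.79)/2 × 1.5 = 6.5925
  [1.5→2.5]: (8.79+7.36)/2 × 1 = 8.075
  [2.5→6.5]: (7.36+2.02)/2 × 4 = 18.76
  [6.5→12.5]: (2.02+0.25)/2 × 6 = 6.81
  [12.5→14.5]: (0.25+0.13)/2 × 2 = 0.38
  Sum = 40.6175 mg/L·hr

AUC = 40.6 mg/L·hr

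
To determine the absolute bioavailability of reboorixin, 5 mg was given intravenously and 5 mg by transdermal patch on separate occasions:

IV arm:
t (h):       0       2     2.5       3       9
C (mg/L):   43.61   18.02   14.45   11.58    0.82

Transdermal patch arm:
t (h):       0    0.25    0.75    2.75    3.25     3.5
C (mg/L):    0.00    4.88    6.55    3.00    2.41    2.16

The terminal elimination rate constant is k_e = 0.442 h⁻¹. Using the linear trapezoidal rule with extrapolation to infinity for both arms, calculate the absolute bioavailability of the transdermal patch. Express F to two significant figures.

F = 0.17

Trapezoidal AUC_0→9 (IV):
  [0→2]: (43.61+18.02)/2 × 2 = 61.63
  [2→2.5]: (18.02+14.45)/2 × 0.5 = 8.1175
  [2.5→3]: (14.45+11.58)/2 × 0.5 = 6.5075
  [3→9]: (11.58+0.82)/2 × 6 = 37.2
  Sum = 113.455 mg/L·h
IV tail: 0.82/0.442 = 1.855; AUC_iv,0→∞ = 113.455 + 1.855 = 115.31 mg/L·h
Trapezoidal AUC_0→3.5 (transdermal patch):
  [0→0.25]: (0.00+4.88)/2 × 0.25 = 0.61
  [0.25→0.75]: (4.88+6.55)/2 × 0.5 = 2.8575
  [0.75→2.75]: (6.55+3.00)/2 × 2 = 9.55
  [2.75→3.25]: (3.00+2.41)/2 × 0.5 = 1.3525
  [3.25→3.5]: (2.41+2.16)/2 × 0.25 = 0.57125
  Sum = 14.94125 mg/L·h
transdermal patch tail: 2.16/0.442 = 4.887; AUC_ev,0→∞ = 14.94125 + 4.887 = 19.82825 mg/L·h
F = (AUC_ev/D_ev)/(AUC_iv/D_iv) = (19.82825/5)/(115.31/5) = 3.96565/23.062 = 0.1720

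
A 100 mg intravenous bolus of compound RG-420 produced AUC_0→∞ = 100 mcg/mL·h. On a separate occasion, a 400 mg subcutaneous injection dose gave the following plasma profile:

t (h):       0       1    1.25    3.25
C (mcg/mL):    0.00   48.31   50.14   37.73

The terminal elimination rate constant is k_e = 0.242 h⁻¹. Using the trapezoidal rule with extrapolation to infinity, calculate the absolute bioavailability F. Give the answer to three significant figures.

F = 0.701

Trapezoidal AUC_0→3.25 (subcutaneous injection):
  [0→1]: (0.00+48.31)/2 × 1 = 24.155
  [1→1.25]: (48.31+50.14)/2 × 0.25 = 12.30625
  [1.25→3.25]: (50.14+37.73)/2 × 2 = 87.87
  Sum = 124.33125 mcg/mL·h
Tail: C_last/k_e = 37.73/0.242 = 155.909
AUC_0→∞ (subcutaneous injection) = 124.33125 + 155.909 = 280.24025 mcg/mL·h
F = (AUC_ev/D_ev)/(AUC_iv/D_iv) = (280.24025/400)/(100/100) = 0.700601/1 = 0.7006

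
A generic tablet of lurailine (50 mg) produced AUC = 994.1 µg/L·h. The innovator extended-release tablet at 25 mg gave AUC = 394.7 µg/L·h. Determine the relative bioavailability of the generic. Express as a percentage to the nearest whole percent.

F_rel = (AUC_test/D_test) / (AUC_ref/D_ref)
      = (994.1/50) / (394.7/25)
      = 19.882 / 15.788 = 1.2593 = 125.93%

F_rel = 126%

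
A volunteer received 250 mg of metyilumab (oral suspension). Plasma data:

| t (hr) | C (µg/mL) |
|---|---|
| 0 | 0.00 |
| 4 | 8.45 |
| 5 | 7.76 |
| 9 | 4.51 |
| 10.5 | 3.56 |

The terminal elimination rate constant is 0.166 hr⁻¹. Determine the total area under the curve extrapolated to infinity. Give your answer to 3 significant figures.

Trapezoidal AUC_0→10.5:
  [0→4]: (0.00+8.45)/2 × 4 = 16.9
  [4→5]: (8.45+7.76)/2 × 1 = 8.105
  [5→9]: (7.76+4.51)/2 × 4 = 24.54
  [9→10.5]: (4.51+3.56)/2 × 1.5 = 6.0525
  Sum = 55.5975 µg/mL·hr
Extrapolated tail: C_last / k_e = 3.56 / 0.166 = 21.446
AUC_0→∞ = 55.5975 + 21.446 = 77.0435 µg/mL·hr

AUC = 77.0 µg/mL·hr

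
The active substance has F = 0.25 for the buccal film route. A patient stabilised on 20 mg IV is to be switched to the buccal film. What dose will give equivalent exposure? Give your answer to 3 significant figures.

For equal systemic exposure: F × D_ev = D_iv
D_ev = D_iv / F = 20 / 0.25 = 80 mg

D_buccal = 80.0 mg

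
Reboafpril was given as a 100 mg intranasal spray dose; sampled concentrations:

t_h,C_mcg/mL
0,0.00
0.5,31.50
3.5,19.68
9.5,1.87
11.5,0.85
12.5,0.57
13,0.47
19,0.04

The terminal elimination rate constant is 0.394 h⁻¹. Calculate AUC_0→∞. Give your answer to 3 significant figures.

Trapezoidal AUC_0→19:
  [0→0.5]: (0.00+31.50)/2 × 0.5 = 7.875
  [0.5→3.5]: (31.50+19.68)/2 × 3 = 76.77
  [3.5→9.5]: (19.68+1.87)/2 × 6 = 64.65
  [9.5→11.5]: (1.87+0.85)/2 × 2 = 2.72
  [11.5→12.5]: (0.85+0.57)/2 × 1 = 0.71
  [12.5→13]: (0.57+0.47)/2 × 0.5 = 0.26
  [13→19]: (0.47+0.04)/2 × 6 = 1.53
  Sum = 154.515 mcg/mL·h
Extrapolated tail: C_last / k_e = 0.04 / 0.394 = 0.102
AUC_0→∞ = 154.515 + 0.102 = 154.617 mcg/mL·h

AUC = 155 mcg/mL·h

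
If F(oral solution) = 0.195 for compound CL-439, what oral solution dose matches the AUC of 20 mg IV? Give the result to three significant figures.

For equal systemic exposure: F × D_ev = D_iv
D_ev = D_iv / F = 20 / 0.195 = 102.564 mg

D_oral = 103 mg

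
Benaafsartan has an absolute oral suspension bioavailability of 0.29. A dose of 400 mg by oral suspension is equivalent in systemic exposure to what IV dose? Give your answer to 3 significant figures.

Systemic exposure from an extravascular dose = F × D_ev, so the equivalent IV dose is F × D_ev.
D_iv = F × D_ev = 0.29 × 400 = 116 mg

D_iv = 116 mg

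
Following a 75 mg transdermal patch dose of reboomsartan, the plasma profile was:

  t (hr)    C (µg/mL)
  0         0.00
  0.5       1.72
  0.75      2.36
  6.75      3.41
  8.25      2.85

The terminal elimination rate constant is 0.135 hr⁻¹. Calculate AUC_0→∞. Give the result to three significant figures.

AUC = 44.1 µg/mL·hr

Trapezoidal AUC_0→8.25:
  [0→0.5]: (0.00+1.72)/2 × 0.5 = 0.43
  [0.5→0.75]: (1.72+2.36)/2 × 0.25 = 0.51
  [0.75→6.75]: (2.36+3.41)/2 × 6 = 17.31
  [6.75→8.25]: (3.41+2.85)/2 × 1.5 = 4.695
  Sum = 22.945 µg/mL·hr
Extrapolated tail: C_last / k_e = 2.85 / 0.135 = 21.111
AUC_0→∞ = 22.945 + 21.111 = 44.056 µg/mL·hr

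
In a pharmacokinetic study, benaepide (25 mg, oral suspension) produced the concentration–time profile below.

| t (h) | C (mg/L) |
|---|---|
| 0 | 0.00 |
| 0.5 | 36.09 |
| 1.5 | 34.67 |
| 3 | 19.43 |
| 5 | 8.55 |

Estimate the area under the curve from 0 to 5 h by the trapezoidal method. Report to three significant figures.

Trapezoidal AUC_0→5:
  [0→0.5]: (0.00+36.09)/2 × 0.5 = 9.0225
  [0.5→1.5]: (36.09+34.67)/2 × 1 = 35.38
  [1.5→3]: (34.67+19.43)/2 × 1.5 = 40.575
  [3→5]: (19.43+8.55)/2 × 2 = 27.98
  Sum = 112.9575 mg/L·h

AUC = 113 mg/L·h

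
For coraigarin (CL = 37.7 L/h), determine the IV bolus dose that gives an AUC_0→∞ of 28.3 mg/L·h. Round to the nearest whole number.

Dose_iv = CL × AUC_0→∞
     = 37.7 × 28.3 = 1066.91 mg

Dose = 1067 mg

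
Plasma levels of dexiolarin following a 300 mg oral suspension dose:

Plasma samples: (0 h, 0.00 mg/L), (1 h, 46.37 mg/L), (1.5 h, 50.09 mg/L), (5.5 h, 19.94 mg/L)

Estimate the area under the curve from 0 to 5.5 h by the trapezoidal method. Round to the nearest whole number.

Trapezoidal AUC_0→5.5:
  [0→1]: (0.00+46.37)/2 × 1 = 23.185
  [1→1.5]: (46.37+50.09)/2 × 0.5 = 24.115
  [1.5→5.5]: (50.09+19.94)/2 × 4 = 140.06
  Sum = 187.36 mg/L·h

AUC = 187 mg/L·h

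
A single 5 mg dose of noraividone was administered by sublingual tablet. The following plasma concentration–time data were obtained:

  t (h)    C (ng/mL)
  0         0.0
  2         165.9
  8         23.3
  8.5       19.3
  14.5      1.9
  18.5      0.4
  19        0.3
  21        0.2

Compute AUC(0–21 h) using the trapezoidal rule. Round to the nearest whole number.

Trapezoidal AUC_0→21:
  [0→2]: (0.0+165.9)/2 × 2 = 165.9
  [2→8]: (165.9+23.3)/2 × 6 = 567.6
  [8→8.5]: (23.3+19.3)/2 × 0.5 = 10.65
  [8.5→14.5]: (19.3+1.9)/2 × 6 = 63.6
  [14.5→18.5]: (1.9+0.4)/2 × 4 = 4.6
  [18.5→19]: (0.4+0.3)/2 × 0.5 = 0.175
  [19→21]: (0.3+0.2)/2 × 2 = 0.5
  Sum = 813.025 ng/mL·h

AUC = 813 ng/mL·h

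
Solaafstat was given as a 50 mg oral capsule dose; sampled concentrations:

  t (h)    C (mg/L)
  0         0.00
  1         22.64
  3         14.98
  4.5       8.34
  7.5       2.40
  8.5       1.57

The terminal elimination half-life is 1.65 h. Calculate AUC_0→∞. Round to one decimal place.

Trapezoidal AUC_0→8.5:
  [0→1]: (0.00+22.64)/2 × 1 = 11.32
  [1→3]: (22.64+14.98)/2 × 2 = 37.62
  [3→4.5]: (14.98+8.34)/2 × 1.5 = 17.49
  [4.5→7.5]: (8.34+2.40)/2 × 3 = 16.11
  [7.5→8.5]: (2.40+1.57)/2 × 1 = 1.985
  Sum = 84.525 mg/L·h
k_e = ln2 / t½ = 0.693147 / 1.65 = 0.4201 h^-1
Extrapolated tail: C_last / k_e = 1.57 / 0.4201 = 3.737
AUC_0→∞ = 84.525 + 3.737 = 88.262 mg/L·h

AUC = 88.3 mg/L·h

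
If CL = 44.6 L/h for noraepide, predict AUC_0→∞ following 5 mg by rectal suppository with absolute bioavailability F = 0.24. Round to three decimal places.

AUC_0→∞ = F × Dose / CL
        = 0.24 × 5 / 44.6 = 0.0269058 mg/L·h

AUC = 0.027 mg/L·h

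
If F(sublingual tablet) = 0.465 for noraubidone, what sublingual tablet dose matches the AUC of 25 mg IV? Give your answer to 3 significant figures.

For equal systemic exposure: F × D_ev = D_iv
D_ev = D_iv / F = 25 / 0.465 = 53.7634 mg

D_sublingual = 53.8 mg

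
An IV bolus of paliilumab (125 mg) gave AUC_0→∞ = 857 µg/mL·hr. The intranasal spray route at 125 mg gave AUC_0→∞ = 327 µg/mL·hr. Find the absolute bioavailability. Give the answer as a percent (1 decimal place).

F = (AUC_ev / D_ev) / (AUC_iv / D_iv)
  = (327/125) / (857/125)
  = 2.616 / 6.856 = 0.3816
  = 38.16%

F = 38.2%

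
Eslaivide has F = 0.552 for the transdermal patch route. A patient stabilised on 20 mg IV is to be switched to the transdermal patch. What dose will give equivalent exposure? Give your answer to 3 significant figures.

D_transdermal = 36.2 mg

For equal systemic exposure: F × D_ev = D_iv
D_ev = D_iv / F = 20 / 0.552 = 36.2319 mg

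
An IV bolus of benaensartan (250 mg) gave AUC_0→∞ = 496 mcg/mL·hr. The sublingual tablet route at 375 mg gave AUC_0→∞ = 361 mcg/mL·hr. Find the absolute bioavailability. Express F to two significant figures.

F = 0.49

F = (AUC_ev / D_ev) / (AUC_iv / D_iv)
  = (361/375) / (496/250)
  = 0.962667 / 1.984 = 0.4852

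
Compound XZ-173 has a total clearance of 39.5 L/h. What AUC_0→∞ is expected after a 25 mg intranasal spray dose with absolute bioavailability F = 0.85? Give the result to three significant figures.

AUC = 0.538 mg/L·h

AUC_0→∞ = F × Dose / CL
        = 0.85 × 25 / 39.5 = 0.537975 mg/L·h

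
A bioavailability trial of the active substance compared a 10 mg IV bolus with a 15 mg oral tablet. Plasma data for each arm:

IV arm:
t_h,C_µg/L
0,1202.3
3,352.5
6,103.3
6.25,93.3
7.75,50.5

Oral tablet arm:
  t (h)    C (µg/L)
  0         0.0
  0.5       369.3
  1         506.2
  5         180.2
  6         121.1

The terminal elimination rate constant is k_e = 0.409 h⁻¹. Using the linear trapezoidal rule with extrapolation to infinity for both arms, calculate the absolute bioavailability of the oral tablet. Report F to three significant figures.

Trapezoidal AUC_0→7.75 (IV):
  [0→3]: (1202.3+352.5)/2 × 3 = 2332.2
  [3→6]: (352.5+103.3)/2 × 3 = 683.7
  [6→6.25]: (103.3+93.3)/2 × 0.25 = 24.575
  [6.25→7.75]: (93.3+50.5)/2 × 1.5 = 107.85
  Sum = 3148.325 µg/L·h
IV tail: 50.5/0.409 = 123.472; AUC_iv,0→∞ = 3148.325 + 123.472 = 3271.797 µg/L·h
Trapezoidal AUC_0→6 (oral tablet):
  [0→0.5]: (0.0+369.3)/2 × 0.5 = 92.325
  [0.5→1]: (369.3+506.2)/2 × 0.5 = 218.875
  [1→5]: (506.2+180.2)/2 × 4 = 1372.8
  [5→6]: (180.2+121.1)/2 × 1 = 150.65
  Sum = 1834.65 µg/L·h
oral tablet tail: 121.1/0.409 = 296.088; AUC_ev,0→∞ = 1834.65 + 296.088 = 2130.738 µg/L·h
F = (AUC_ev/D_ev)/(AUC_iv/D_iv) = (2130.738/15)/(3271.797/10) = 142.0492/327.1797 = 0.4342

F = 0.434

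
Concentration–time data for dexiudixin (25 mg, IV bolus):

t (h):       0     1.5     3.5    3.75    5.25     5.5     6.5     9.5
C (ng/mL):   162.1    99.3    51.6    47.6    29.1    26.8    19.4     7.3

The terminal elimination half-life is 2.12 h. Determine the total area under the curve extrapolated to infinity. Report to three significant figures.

AUC = 509 ng/mL·h

Trapezoidal AUC_0→9.5:
  [0→1.5]: (162.1+99.3)/2 × 1.5 = 196.05
  [1.5→3.5]: (99.3+51.6)/2 × 2 = 150.9
  [3.5→3.75]: (51.6+47.6)/2 × 0.25 = 12.4
  [3.75→5.25]: (47.6+29.1)/2 × 1.5 = 57.525
  [5.25→5.5]: (29.1+26.8)/2 × 0.25 = 6.9875
  [5.5→6.5]: (26.8+19.4)/2 × 1 = 23.1
  [6.5→9.5]: (19.4+7.3)/2 × 3 = 40.05
  Sum = 487.0125 ng/mL·h
k_e = ln2 / t½ = 0.693147 / 2.12 = 0.3270 h^-1
Extrapolated tail: C_last / k_e = 7.3 / 0.327 = 22.324
AUC_0→∞ = 487.0125 + 22.324 = 509.3365 ng/mL·h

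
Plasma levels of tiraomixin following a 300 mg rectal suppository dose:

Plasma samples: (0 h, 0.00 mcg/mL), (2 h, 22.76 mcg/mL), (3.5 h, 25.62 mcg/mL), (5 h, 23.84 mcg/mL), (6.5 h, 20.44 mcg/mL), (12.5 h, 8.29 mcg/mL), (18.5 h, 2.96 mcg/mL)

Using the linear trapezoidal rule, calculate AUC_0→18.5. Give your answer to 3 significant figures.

Trapezoidal AUC_0→18.5:
  [0→2]: (0.00+22.76)/2 × 2 = 22.76
  [2→3.5]: (22.76+25.62)/2 × 1.5 = 36.285
  [3.5→5]: (25.62+23.84)/2 × 1.5 = 37.095
  [5→6.5]: (23.84+20.44)/2 × 1.5 = 33.21
  [6.5→12.5]: (20.44+8.29)/2 × 6 = 86.19
  [12.5→18.5]: (8.29+2.96)/2 × 6 = 33.75
  Sum = 249.29 mcg/mL·h

AUC = 249 mcg/mL·h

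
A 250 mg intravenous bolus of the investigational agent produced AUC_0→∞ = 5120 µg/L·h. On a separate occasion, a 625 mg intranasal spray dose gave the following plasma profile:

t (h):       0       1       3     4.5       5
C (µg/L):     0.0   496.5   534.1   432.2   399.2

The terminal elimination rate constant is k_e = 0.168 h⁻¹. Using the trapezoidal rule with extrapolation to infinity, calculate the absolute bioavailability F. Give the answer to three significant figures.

Trapezoidal AUC_0→5 (intranasal spray):
  [0→1]: (0.0+496.5)/2 × 1 = 248.25
  [1→3]: (496.5+534.1)/2 × 2 = 1030.6
  [3→4.5]: (534.1+432.2)/2 × 1.5 = 724.725
  [4.5→5]: (432.2+399.2)/2 × 0.5 = 207.85
  Sum = 2211.425 µg/L·h
Tail: C_last/k_e = 399.2/0.168 = 2376.190
AUC_0→∞ (intranasal spray) = 2211.425 + 2376.190 = 4587.615 µg/L·h
F = (AUC_ev/D_ev)/(AUC_iv/D_iv) = (4587.615/625)/(5120/250) = 7.340184/20.48 = 0.3584

F = 0.358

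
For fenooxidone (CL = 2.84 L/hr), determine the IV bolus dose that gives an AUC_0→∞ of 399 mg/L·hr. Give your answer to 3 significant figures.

Dose = 1130 mg

Dose_iv = CL × AUC_0→∞
     = 2.84 × 399 = 1133.16 mg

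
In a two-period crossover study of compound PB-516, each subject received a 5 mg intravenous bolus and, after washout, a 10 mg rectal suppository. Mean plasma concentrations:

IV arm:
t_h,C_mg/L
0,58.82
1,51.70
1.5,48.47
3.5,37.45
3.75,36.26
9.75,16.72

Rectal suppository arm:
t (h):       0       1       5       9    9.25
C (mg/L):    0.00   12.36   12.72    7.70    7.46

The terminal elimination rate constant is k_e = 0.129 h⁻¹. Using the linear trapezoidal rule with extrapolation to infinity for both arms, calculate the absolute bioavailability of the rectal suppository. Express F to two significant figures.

Trapezoidal AUC_0→9.75 (IV):
  [0→1]: (58.82+51.70)/2 × 1 = 55.26
  [1→1.5]: (51.70+48.47)/2 × 0.5 = 25.0425
  [1.5→3.5]: (48.47+37.45)/2 × 2 = 85.92
  [3.5→3.75]: (37.45+36.26)/2 × 0.25 = 9.21375
  [3.75→9.75]: (36.26+16.72)/2 × 6 = 158.94
  Sum = 334.37625 mg/L·h
IV tail: 16.72/0.129 = 129.612; AUC_iv,0→∞ = 334.37625 + 129.612 = 463.98825 mg/L·h
Trapezoidal AUC_0→9.25 (rectal suppository):
  [0→1]: (0.00+12.36)/2 × 1 = 6.18
  [1→5]: (12.36+12.72)/2 × 4 = 50.16
  [5→9]: (12.72+7.70)/2 × 4 = 40.84
  [9→9.25]: (7.70+7.46)/2 × 0.25 = 1.895
  Sum = 99.075 mg/L·h
rectal suppository tail: 7.46/0.129 = 57.829; AUC_ev,0→∞ = 99.075 + 57.829 = 156.904 mg/L·h
F = (AUC_ev/D_ev)/(AUC_iv/D_iv) = (156.904/10)/(463.98825/5) = 15.6904/92.79765 = 0.1691

F = 0.17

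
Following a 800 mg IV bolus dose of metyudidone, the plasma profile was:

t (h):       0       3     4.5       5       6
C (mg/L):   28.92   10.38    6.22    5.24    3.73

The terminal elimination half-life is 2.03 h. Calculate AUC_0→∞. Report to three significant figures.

AUC = 89.7 mg/L·h

Trapezoidal AUC_0→6:
  [0→3]: (28.92+10.38)/2 × 3 = 58.95
  [3→4.5]: (10.38+6.22)/2 × 1.5 = 12.45
  [4.5→5]: (6.22+5.24)/2 × 0.5 = 2.865
  [5→6]: (5.24+3.73)/2 × 1 = 4.485
  Sum = 78.75 mg/L·h
k_e = ln2 / t½ = 0.693147 / 2.03 = 0.3415 h^-1
Extrapolated tail: C_last / k_e = 3.73 / 0.3415 = 10.922
AUC_0→∞ = 78.75 + 10.922 = 89.672 mg/L·h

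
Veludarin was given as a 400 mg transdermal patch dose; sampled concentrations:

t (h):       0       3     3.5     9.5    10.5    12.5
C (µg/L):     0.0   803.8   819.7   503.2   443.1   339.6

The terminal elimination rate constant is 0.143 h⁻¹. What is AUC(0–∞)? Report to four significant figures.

Trapezoidal AUC_0→12.5:
  [0→3]: (0.0+803.8)/2 × 3 = 1205.7
  [3→3.5]: (803.8+819.7)/2 × 0.5 = 405.875
  [3.5→9.5]: (819.7+503.2)/2 × 6 = 3968.7
  [9.5→10.5]: (503.2+443.1)/2 × 1 = 473.15
  [10.5→12.5]: (443.1+339.6)/2 × 2 = 782.7
  Sum = 6836.125 µg/L·h
Extrapolated tail: C_last / k_e = 339.6 / 0.143 = 2374.825
AUC_0→∞ = 6836.125 + 2374.825 = 9210.95 µg/L·h

AUC = 9211 µg/L·h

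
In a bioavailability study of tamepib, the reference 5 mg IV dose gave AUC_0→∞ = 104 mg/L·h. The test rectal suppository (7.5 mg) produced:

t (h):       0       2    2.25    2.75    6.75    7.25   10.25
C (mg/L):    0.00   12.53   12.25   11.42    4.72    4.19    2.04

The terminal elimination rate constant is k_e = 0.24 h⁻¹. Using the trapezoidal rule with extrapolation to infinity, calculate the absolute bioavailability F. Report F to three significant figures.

F = 0.474

Trapezoidal AUC_0→10.25 (rectal suppository):
  [0→2]: (0.00+12.53)/2 × 2 = 12.53
  [2→2.25]: (12.53+12.25)/2 × 0.25 = 3.0975
  [2.25→2.75]: (12.25+11.42)/2 × 0.5 = 5.9175
  [2.75→6.75]: (11.42+4.72)/2 × 4 = 32.28
  [6.75→7.25]: (4.72+4.19)/2 × 0.5 = 2.2275
  [7.25→10.25]: (4.19+2.04)/2 × 3 = 9.345
  Sum = 65.3975 mg/L·h
Tail: C_last/k_e = 2.04/0.24 = 8.500
AUC_0→∞ (rectal suppository) = 65.3975 + 8.500 = 73.8975 mg/L·h
F = (AUC_ev/D_ev)/(AUC_iv/D_iv) = (73.8975/7.5)/(104/5) = 9.853/20.8 = 0.4737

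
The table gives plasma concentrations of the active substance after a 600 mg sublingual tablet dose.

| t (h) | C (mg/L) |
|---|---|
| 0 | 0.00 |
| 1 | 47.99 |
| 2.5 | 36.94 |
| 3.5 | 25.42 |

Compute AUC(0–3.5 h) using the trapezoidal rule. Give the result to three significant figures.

Trapezoidal AUC_0→3.5:
  [0→1]: (0.00+47.99)/2 × 1 = 23.995
  [1→2.5]: (47.99+36.94)/2 × 1.5 = 63.6975
  [2.5→3.5]: (36.94+25.42)/2 × 1 = 31.18
  Sum = 118.8725 mg/L·h

AUC = 119 mg/L·h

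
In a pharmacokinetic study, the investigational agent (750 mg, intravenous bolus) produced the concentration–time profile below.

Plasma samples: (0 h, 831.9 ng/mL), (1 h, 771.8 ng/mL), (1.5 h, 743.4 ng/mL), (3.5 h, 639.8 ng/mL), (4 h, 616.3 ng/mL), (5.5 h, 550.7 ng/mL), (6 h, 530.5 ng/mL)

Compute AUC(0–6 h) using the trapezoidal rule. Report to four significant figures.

Trapezoidal AUC_0→6:
  [0→1]: (831.9+771.8)/2 × 1 = 801.85
  [1→1.5]: (771.8+743.4)/2 × 0.5 = 378.8
  [1.5→3.5]: (743.4+639.8)/2 × 2 = 1383.2
  [3.5→4]: (639.8+616.3)/2 × 0.5 = 314.025
  [4→5.5]: (616.3+550.7)/2 × 1.5 = 875.25
  [5.5→6]: (550.7+530.5)/2 × 0.5 = 270.3
  Sum = 4023.425 ng/mL·h

AUC = 4023 ng/mL·h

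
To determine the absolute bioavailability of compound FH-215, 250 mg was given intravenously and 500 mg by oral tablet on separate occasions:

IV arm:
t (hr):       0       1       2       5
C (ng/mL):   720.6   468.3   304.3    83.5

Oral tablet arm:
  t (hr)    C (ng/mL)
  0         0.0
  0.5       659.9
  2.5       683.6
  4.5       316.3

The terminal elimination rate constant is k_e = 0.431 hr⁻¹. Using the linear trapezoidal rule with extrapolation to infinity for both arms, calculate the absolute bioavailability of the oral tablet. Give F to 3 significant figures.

Trapezoidal AUC_0→5 (IV):
  [0→1]: (720.6+468.3)/2 × 1 = 594.45
  [1→2]: (468.3+304.3)/2 × 1 = 386.3
  [2→5]: (304.3+83.5)/2 × 3 = 581.7
  Sum = 1562.45 ng/mL·hr
IV tail: 83.5/0.431 = 193.735; AUC_iv,0→∞ = 1562.45 + 193.735 = 1756.185 ng/mL·hr
Trapezoidal AUC_0→4.5 (oral tablet):
  [0→0.5]: (0.0+659.9)/2 × 0.5 = 164.975
  [0.5→2.5]: (659.9+683.6)/2 × 2 = 1343.5
  [2.5→4.5]: (683.6+316.3)/2 × 2 = 999.9
  Sum = 2508.375 ng/mL·hr
oral tablet tail: 316.3/0.431 = 733.875; AUC_ev,0→∞ = 2508.375 + 733.875 = 3242.25 ng/mL·hr
F = (AUC_ev/D_ev)/(AUC_iv/D_iv) = (3242.25/500)/(1756.185/250) = 6.4845/7.02474 = 0.9231

F = 0.923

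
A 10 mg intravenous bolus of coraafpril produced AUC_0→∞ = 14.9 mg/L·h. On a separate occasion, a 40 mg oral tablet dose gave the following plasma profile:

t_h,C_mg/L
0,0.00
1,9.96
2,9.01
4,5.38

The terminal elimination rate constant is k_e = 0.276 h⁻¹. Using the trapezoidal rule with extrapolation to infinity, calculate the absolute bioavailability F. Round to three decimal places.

F = 0.811

Trapezoidal AUC_0→4 (oral tablet):
  [0→1]: (0.00+9.96)/2 × 1 = 4.98
  [1→2]: (9.96+9.01)/2 × 1 = 9.485
  [2→4]: (9.01+5.38)/2 × 2 = 14.39
  Sum = 28.855 mg/L·h
Tail: C_last/k_e = 5.38/0.276 = 19.493
AUC_0→∞ (oral tablet) = 28.855 + 19.493 = 48.348 mg/L·h
F = (AUC_ev/D_ev)/(AUC_iv/D_iv) = (48.348/40)/(14.9/10) = 1.2087/1.49 = 0.8112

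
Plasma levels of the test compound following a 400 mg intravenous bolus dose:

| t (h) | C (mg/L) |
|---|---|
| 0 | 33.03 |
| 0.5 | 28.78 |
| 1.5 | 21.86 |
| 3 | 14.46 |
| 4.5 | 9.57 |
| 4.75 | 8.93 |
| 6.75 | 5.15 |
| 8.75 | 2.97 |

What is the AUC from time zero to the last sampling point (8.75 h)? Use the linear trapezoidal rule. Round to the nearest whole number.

Trapezoidal AUC_0→8.75:
  [0→0.5]: (33.03+28.78)/2 × 0.5 = 15.4525
  [0.5→1.5]: (28.78+21.86)/2 × 1 = 25.32
  [1.5→3]: (21.86+14.46)/2 × 1.5 = 27.24
  [3→4.5]: (14.46+9.57)/2 × 1.5 = 18.0225
  [4.5→4.75]: (9.57+8.93)/2 × 0.25 = 2.3125
  [4.75→6.75]: (8.93+5.15)/2 × 2 = 14.08
  [6.75→8.75]: (5.15+2.97)/2 × 2 = 8.12
  Sum = 110.5475 mg/L·h

AUC = 111 mg/L·h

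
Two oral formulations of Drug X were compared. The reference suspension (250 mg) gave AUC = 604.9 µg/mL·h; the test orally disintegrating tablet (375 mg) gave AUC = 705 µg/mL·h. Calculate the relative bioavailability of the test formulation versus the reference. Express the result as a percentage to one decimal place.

F_rel = 77.7%

F_rel = (AUC_test/D_test) / (AUC_ref/D_ref)
      = (705/375) / (604.9/250)
      = 1.88 / 2.4196 = 0.7770 = 77.70%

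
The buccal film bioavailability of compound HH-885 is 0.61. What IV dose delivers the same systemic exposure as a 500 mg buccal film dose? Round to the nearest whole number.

Systemic exposure from an extravascular dose = F × D_ev, so the equivalent IV dose is F × D_ev.
D_iv = F × D_ev = 0.61 × 500 = 305 mg

D_iv = 305 mg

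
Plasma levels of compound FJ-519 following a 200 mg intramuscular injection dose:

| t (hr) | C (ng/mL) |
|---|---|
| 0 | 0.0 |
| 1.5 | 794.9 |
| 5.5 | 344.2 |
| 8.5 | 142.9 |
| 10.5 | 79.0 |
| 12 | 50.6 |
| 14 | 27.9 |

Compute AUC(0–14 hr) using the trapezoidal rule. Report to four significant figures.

AUC = 4003 ng/mL·hr

Trapezoidal AUC_0→14:
  [0→1.5]: (0.0+794.9)/2 × 1.5 = 596.175
  [1.5→5.5]: (794.9+344.2)/2 × 4 = 2278.2
  [5.5→8.5]: (344.2+142.9)/2 × 3 = 730.65
  [8.5→10.5]: (142.9+79.0)/2 × 2 = 221.9
  [10.5→12]: (79.0+50.6)/2 × 1.5 = 97.2
  [12→14]: (50.6+27.9)/2 × 2 = 78.5
  Sum = 4002.625 ng/mL·hr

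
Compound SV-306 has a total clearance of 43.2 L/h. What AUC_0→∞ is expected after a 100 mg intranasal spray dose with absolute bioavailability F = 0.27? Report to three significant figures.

AUC_0→∞ = F × Dose / CL
        = 0.27 × 100 / 43.2 = 0.625 mg/L·h

AUC = 0.625 mg/L·h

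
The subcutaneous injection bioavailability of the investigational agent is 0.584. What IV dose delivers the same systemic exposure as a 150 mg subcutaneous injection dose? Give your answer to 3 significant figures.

Systemic exposure from an extravascular dose = F × D_ev, so the equivalent IV dose is F × D_ev.
D_iv = F × D_ev = 0.584 × 150 = 87.6 mg

D_iv = 87.6 mg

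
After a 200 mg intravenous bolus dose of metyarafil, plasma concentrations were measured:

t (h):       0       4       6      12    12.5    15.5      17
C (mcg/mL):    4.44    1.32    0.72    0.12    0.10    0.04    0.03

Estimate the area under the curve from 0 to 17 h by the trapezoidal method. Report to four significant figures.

Trapezoidal AUC_0→17:
  [0→4]: (4.44+1.32)/2 × 4 = 11.52
  [4→6]: (1.32+0.72)/2 × 2 = 2.04
  [6→12]: (0.72+0.12)/2 × 6 = 2.52
  [12→12.5]: (0.12+0.10)/2 × 0.5 = 0.055
  [12.5→15.5]: (0.10+0.04)/2 × 3 = 0.21
  [15.5→17]: (0.04+0.03)/2 × 1.5 = 0.0525
  Sum = 16.3975 mcg/mL·h

AUC = 16.40 mcg/mL·h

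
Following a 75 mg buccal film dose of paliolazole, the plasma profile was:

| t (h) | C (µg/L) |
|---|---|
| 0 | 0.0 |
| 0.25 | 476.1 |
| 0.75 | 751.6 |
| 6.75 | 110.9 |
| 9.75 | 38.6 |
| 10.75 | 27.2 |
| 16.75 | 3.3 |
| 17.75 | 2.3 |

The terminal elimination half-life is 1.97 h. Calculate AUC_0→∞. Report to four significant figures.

AUC = 3312 µg/L·h

Trapezoidal AUC_0→17.75:
  [0→0.25]: (0.0+476.1)/2 × 0.25 = 59.5125
  [0.25→0.75]: (476.1+751.6)/2 × 0.5 = 306.925
  [0.75→6.75]: (751.6+110.9)/2 × 6 = 2587.5
  [6.75→9.75]: (110.9+38.6)/2 × 3 = 224.25
  [9.75→10.75]: (38.6+27.2)/2 × 1 = 32.9
  [10.75→16.75]: (27.2+3.3)/2 × 6 = 91.5
  [16.75→17.75]: (3.3+2.3)/2 × 1 = 2.8
  Sum = 3305.3875 µg/L·h
k_e = ln2 / t½ = 0.693147 / 1.97 = 0.3519 h^-1
Extrapolated tail: C_last / k_e = 2.3 / 0.3519 = 6.536
AUC_0→∞ = 3305.3875 + 6.536 = 3311.9235 µg/L·h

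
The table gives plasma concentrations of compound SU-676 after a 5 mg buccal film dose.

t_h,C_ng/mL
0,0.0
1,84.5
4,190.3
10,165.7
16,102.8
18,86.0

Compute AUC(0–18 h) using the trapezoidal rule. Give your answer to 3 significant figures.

AUC = 2520 ng/mL·h

Trapezoidal AUC_0→18:
  [0→1]: (0.0+84.5)/2 × 1 = 42.25
  [1→4]: (84.5+190.3)/2 × 3 = 412.2
  [4→10]: (190.3+165.7)/2 × 6 = 1068.0
  [10→16]: (165.7+102.8)/2 × 6 = 805.5
  [16→18]: (102.8+86.0)/2 × 2 = 188.8
  Sum = 2516.75 ng/mL·h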